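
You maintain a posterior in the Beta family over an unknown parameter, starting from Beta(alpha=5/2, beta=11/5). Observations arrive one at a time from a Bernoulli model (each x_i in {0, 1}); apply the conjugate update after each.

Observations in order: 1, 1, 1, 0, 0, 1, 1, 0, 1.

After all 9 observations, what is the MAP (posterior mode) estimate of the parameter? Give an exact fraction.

obs 1: x=1 → posterior Beta(7/2, 11/5)
obs 2: x=1 → posterior Beta(9/2, 11/5)
obs 3: x=1 → posterior Beta(11/2, 11/5)
obs 4: x=0 → posterior Beta(11/2, 16/5)
obs 5: x=0 → posterior Beta(11/2, 21/5)
obs 6: x=1 → posterior Beta(13/2, 21/5)
obs 7: x=1 → posterior Beta(15/2, 21/5)
obs 8: x=0 → posterior Beta(15/2, 26/5)
obs 9: x=1 → posterior Beta(17/2, 26/5)

25/39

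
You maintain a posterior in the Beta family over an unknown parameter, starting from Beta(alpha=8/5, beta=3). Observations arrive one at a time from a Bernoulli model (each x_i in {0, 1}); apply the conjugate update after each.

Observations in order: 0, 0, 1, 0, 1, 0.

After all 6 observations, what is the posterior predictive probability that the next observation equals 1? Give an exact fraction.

obs 1: x=0 → posterior Beta(8/5, 4)
obs 2: x=0 → posterior Beta(8/5, 5)
obs 3: x=1 → posterior Beta(13/5, 5)
obs 4: x=0 → posterior Beta(13/5, 6)
obs 5: x=1 → posterior Beta(18/5, 6)
obs 6: x=0 → posterior Beta(18/5, 7)

18/53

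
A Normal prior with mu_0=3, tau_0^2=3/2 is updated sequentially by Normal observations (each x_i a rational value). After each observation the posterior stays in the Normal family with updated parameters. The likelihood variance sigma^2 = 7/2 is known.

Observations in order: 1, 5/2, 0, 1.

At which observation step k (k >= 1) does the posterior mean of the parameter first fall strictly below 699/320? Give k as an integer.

obs 1: x=1 → posterior Normal(12/5, 21/20)
obs 2: x=5/2 → posterior Normal(63/26, 21/26)
obs 3: x=0 → posterior Normal(63/32, 21/32)
obs 4: x=1 → posterior Normal(69/38, 21/38)

k = 3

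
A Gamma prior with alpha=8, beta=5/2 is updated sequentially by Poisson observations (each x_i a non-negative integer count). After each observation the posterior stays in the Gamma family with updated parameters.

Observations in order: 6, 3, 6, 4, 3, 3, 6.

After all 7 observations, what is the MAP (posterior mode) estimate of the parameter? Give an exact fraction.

4

obs 1: x=6 → posterior Gamma(14, 7/2)
obs 2: x=3 → posterior Gamma(17, 9/2)
obs 3: x=6 → posterior Gamma(23, 11/2)
obs 4: x=4 → posterior Gamma(27, 13/2)
obs 5: x=3 → posterior Gamma(30, 15/2)
obs 6: x=3 → posterior Gamma(33, 17/2)
obs 7: x=6 → posterior Gamma(39, 19/2)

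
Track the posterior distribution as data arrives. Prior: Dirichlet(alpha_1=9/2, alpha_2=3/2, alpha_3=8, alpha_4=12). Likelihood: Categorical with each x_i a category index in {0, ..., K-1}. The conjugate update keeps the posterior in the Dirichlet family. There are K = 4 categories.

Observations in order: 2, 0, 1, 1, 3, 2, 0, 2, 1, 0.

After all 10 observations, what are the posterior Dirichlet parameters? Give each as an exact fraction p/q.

alpha_1=15/2, alpha_2=9/2, alpha_3=11, alpha_4=13

obs 1: x=2 → posterior Dirichlet(9/2, 3/2, 9, 12)
obs 2: x=0 → posterior Dirichlet(11/2, 3/2, 9, 12)
obs 3: x=1 → posterior Dirichlet(11/2, 5/2, 9, 12)
obs 4: x=1 → posterior Dirichlet(11/2, 7/2, 9, 12)
obs 5: x=3 → posterior Dirichlet(11/2, 7/2, 9, 13)
obs 6: x=2 → posterior Dirichlet(11/2, 7/2, 10, 13)
obs 7: x=0 → posterior Dirichlet(13/2, 7/2, 10, 13)
obs 8: x=2 → posterior Dirichlet(13/2, 7/2, 11, 13)
obs 9: x=1 → posterior Dirichlet(13/2, 9/2, 11, 13)
obs 10: x=0 → posterior Dirichlet(15/2, 9/2, 11, 13)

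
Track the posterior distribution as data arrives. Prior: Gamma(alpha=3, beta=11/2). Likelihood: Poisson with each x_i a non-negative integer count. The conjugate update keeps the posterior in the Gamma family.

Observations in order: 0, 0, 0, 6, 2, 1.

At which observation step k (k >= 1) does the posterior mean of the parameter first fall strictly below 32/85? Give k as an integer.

k = 3

obs 1: x=0 → posterior Gamma(3, 13/2)
obs 2: x=0 → posterior Gamma(3, 15/2)
obs 3: x=0 → posterior Gamma(3, 17/2)
obs 4: x=6 → posterior Gamma(9, 19/2)
obs 5: x=2 → posterior Gamma(11, 21/2)
obs 6: x=1 → posterior Gamma(12, 23/2)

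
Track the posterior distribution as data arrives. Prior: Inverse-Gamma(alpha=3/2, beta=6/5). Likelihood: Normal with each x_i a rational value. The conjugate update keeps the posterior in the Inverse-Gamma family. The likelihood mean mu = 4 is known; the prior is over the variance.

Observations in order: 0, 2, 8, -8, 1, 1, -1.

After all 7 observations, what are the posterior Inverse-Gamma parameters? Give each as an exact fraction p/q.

obs 1: x=0 → posterior Inverse-Gamma(2, 46/5)
obs 2: x=2 → posterior Inverse-Gamma(5/2, 56/5)
obs 3: x=8 → posterior Inverse-Gamma(3, 96/5)
obs 4: x=-8 → posterior Inverse-Gamma(7/2, 456/5)
obs 5: x=1 → posterior Inverse-Gamma(4, 957/10)
obs 6: x=1 → posterior Inverse-Gamma(9/2, 501/5)
obs 7: x=-1 → posterior Inverse-Gamma(5, 1127/10)

alpha=5, beta=1127/10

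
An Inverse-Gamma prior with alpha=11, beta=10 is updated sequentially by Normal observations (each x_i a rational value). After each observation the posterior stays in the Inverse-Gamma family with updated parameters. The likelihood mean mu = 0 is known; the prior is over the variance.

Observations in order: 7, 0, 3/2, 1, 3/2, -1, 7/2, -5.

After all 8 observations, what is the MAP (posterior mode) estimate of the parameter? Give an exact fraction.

451/128

obs 1: x=7 → posterior Inverse-Gamma(23/2, 69/2)
obs 2: x=0 → posterior Inverse-Gamma(12, 69/2)
obs 3: x=3/2 → posterior Inverse-Gamma(25/2, 285/8)
obs 4: x=1 → posterior Inverse-Gamma(13, 289/8)
obs 5: x=3/2 → posterior Inverse-Gamma(27/2, 149/4)
obs 6: x=-1 → posterior Inverse-Gamma(14, 151/4)
obs 7: x=7/2 → posterior Inverse-Gamma(29/2, 351/8)
obs 8: x=-5 → posterior Inverse-Gamma(15, 451/8)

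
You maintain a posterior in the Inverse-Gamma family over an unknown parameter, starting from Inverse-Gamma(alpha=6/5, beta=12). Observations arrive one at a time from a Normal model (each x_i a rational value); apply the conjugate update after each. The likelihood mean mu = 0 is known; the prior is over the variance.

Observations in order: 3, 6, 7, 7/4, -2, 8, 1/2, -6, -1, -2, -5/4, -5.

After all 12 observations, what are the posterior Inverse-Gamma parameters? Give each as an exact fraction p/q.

obs 1: x=3 → posterior Inverse-Gamma(17/10, 33/2)
obs 2: x=6 → posterior Inverse-Gamma(11/5, 69/2)
obs 3: x=7 → posterior Inverse-Gamma(27/10, 59)
obs 4: x=7/4 → posterior Inverse-Gamma(16/5, 1937/32)
obs 5: x=-2 → posterior Inverse-Gamma(37/10, 2001/32)
obs 6: x=8 → posterior Inverse-Gamma(21/5, 3025/32)
obs 7: x=1/2 → posterior Inverse-Gamma(47/10, 3029/32)
obs 8: x=-6 → posterior Inverse-Gamma(26/5, 3605/32)
obs 9: x=-1 → posterior Inverse-Gamma(57/10, 3621/32)
obs 10: x=-2 → posterior Inverse-Gamma(31/5, 3685/32)
obs 11: x=-5/4 → posterior Inverse-Gamma(67/10, 1855/16)
obs 12: x=-5 → posterior Inverse-Gamma(36/5, 2055/16)

alpha=36/5, beta=2055/16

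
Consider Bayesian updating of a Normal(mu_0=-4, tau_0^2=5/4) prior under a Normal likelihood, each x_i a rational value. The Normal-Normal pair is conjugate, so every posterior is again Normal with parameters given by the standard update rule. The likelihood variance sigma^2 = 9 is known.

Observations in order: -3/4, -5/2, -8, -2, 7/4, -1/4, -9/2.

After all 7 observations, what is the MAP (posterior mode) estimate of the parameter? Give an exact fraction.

-901/284

obs 1: x=-3/4 → posterior Normal(-591/164, 45/41)
obs 2: x=-5/2 → posterior Normal(-641/184, 45/46)
obs 3: x=-8 → posterior Normal(-267/68, 15/17)
obs 4: x=-2 → posterior Normal(-841/224, 45/56)
obs 5: x=7/4 → posterior Normal(-403/122, 45/61)
obs 6: x=-1/4 → posterior Normal(-811/264, 15/22)
obs 7: x=-9/2 → posterior Normal(-901/284, 45/71)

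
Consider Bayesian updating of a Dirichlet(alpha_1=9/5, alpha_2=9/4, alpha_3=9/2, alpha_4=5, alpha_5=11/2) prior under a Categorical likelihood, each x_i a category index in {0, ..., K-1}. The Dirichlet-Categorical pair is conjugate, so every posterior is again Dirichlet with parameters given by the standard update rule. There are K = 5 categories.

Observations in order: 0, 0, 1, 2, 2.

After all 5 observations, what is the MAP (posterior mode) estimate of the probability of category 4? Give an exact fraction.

obs 1: x=0 → posterior Dirichlet(14/5, 9/4, 9/2, 5, 11/2)
obs 2: x=0 → posterior Dirichlet(19/5, 9/4, 9/2, 5, 11/2)
obs 3: x=1 → posterior Dirichlet(19/5, 13/4, 9/2, 5, 11/2)
obs 4: x=2 → posterior Dirichlet(19/5, 13/4, 11/2, 5, 11/2)
obs 5: x=2 → posterior Dirichlet(19/5, 13/4, 13/2, 5, 11/2)

30/127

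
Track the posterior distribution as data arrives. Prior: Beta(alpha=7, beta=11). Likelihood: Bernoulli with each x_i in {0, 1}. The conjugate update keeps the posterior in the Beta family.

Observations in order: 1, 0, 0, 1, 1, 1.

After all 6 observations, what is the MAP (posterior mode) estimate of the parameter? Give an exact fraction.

5/11

obs 1: x=1 → posterior Beta(8, 11)
obs 2: x=0 → posterior Beta(8, 12)
obs 3: x=0 → posterior Beta(8, 13)
obs 4: x=1 → posterior Beta(9, 13)
obs 5: x=1 → posterior Beta(10, 13)
obs 6: x=1 → posterior Beta(11, 13)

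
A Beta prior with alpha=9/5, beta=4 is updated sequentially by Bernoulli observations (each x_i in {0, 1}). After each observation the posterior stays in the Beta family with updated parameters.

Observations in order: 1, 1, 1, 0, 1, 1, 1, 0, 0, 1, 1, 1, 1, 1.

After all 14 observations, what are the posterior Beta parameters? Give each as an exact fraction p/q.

alpha=64/5, beta=7

obs 1: x=1 → posterior Beta(14/5, 4)
obs 2: x=1 → posterior Beta(19/5, 4)
obs 3: x=1 → posterior Beta(24/5, 4)
obs 4: x=0 → posterior Beta(24/5, 5)
obs 5: x=1 → posterior Beta(29/5, 5)
obs 6: x=1 → posterior Beta(34/5, 5)
obs 7: x=1 → posterior Beta(39/5, 5)
obs 8: x=0 → posterior Beta(39/5, 6)
obs 9: x=0 → posterior Beta(39/5, 7)
obs 10: x=1 → posterior Beta(44/5, 7)
obs 11: x=1 → posterior Beta(49/5, 7)
obs 12: x=1 → posterior Beta(54/5, 7)
obs 13: x=1 → posterior Beta(59/5, 7)
obs 14: x=1 → posterior Beta(64/5, 7)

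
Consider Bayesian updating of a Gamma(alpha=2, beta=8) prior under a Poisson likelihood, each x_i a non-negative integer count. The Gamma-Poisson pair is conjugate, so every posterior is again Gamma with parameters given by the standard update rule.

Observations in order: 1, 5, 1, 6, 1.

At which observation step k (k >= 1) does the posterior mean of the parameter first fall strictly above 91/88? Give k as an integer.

k = 4

obs 1: x=1 → posterior Gamma(3, 9)
obs 2: x=5 → posterior Gamma(8, 10)
obs 3: x=1 → posterior Gamma(9, 11)
obs 4: x=6 → posterior Gamma(15, 12)
obs 5: x=1 → posterior Gamma(16, 13)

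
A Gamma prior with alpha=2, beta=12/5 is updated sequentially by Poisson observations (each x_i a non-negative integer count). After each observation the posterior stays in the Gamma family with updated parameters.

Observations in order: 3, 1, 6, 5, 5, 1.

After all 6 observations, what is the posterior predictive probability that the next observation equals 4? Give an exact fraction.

201955129860386263999917243768147542016000000/1401658336141707503910224923615778912162651663

obs 1: x=3 → posterior Gamma(5, 17/5)
obs 2: x=1 → posterior Gamma(6, 22/5)
obs 3: x=6 → posterior Gamma(12, 27/5)
obs 4: x=5 → posterior Gamma(17, 32/5)
obs 5: x=5 → posterior Gamma(22, 37/5)
obs 6: x=1 → posterior Gamma(23, 42/5)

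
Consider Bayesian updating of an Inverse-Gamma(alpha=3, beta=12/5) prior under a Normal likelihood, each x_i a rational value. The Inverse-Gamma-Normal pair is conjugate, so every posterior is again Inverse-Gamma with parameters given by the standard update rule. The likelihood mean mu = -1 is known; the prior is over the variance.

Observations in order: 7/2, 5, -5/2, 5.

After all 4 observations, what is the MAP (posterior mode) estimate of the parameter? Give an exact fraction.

obs 1: x=7/2 → posterior Inverse-Gamma(7/2, 501/40)
obs 2: x=5 → posterior Inverse-Gamma(4, 1221/40)
obs 3: x=-5/2 → posterior Inverse-Gamma(9/2, 633/20)
obs 4: x=5 → posterior Inverse-Gamma(5, 993/20)

331/40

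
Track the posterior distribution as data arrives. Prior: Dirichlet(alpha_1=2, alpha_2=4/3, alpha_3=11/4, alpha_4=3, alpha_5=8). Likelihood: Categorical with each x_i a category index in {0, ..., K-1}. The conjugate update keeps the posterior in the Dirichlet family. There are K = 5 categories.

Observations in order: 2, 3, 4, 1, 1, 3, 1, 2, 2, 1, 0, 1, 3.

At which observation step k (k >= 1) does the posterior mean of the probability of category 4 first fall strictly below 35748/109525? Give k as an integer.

k = 11

obs 1: x=2 → posterior Dirichlet(2, 4/3, 15/4, 3, 8)
obs 2: x=3 → posterior Dirichlet(2, 4/3, 15/4, 4, 8)
obs 3: x=4 → posterior Dirichlet(2, 4/3, 15/4, 4, 9)
obs 4: x=1 → posterior Dirichlet(2, 7/3, 15/4, 4, 9)
obs 5: x=1 → posterior Dirichlet(2, 10/3, 15/4, 4, 9)
obs 6: x=3 → posterior Dirichlet(2, 10/3, 15/4, 5, 9)
obs 7: x=1 → posterior Dirichlet(2, 13/3, 15/4, 5, 9)
obs 8: x=2 → posterior Dirichlet(2, 13/3, 19/4, 5, 9)
obs 9: x=2 → posterior Dirichlet(2, 13/3, 23/4, 5, 9)
obs 10: x=1 → posterior Dirichlet(2, 16/3, 23/4, 5, 9)
obs 11: x=0 → posterior Dirichlet(3, 16/3, 23/4, 5, 9)
obs 12: x=1 → posterior Dirichlet(3, 19/3, 23/4, 5, 9)
obs 13: x=3 → posterior Dirichlet(3, 19/3, 23/4, 6, 9)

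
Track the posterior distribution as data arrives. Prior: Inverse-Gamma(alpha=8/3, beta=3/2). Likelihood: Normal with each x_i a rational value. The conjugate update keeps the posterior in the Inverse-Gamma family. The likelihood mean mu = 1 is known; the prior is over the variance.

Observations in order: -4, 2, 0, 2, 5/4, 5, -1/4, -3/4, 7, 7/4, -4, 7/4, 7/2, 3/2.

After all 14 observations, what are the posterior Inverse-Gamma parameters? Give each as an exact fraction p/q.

alpha=29/3, beta=1925/32

obs 1: x=-4 → posterior Inverse-Gamma(19/6, 14)
obs 2: x=2 → posterior Inverse-Gamma(11/3, 29/2)
obs 3: x=0 → posterior Inverse-Gamma(25/6, 15)
obs 4: x=2 → posterior Inverse-Gamma(14/3, 31/2)
obs 5: x=5/4 → posterior Inverse-Gamma(31/6, 497/32)
obs 6: x=5 → posterior Inverse-Gamma(17/3, 753/32)
obs 7: x=-1/4 → posterior Inverse-Gamma(37/6, 389/16)
obs 8: x=-3/4 → posterior Inverse-Gamma(20/3, 827/32)
obs 9: x=7 → posterior Inverse-Gamma(43/6, 1403/32)
obs 10: x=7/4 → posterior Inverse-Gamma(23/3, 353/8)
obs 11: x=-4 → posterior Inverse-Gamma(49/6, 453/8)
obs 12: x=7/4 → posterior Inverse-Gamma(26/3, 1821/32)
obs 13: x=7/2 → posterior Inverse-Gamma(55/6, 1921/32)
obs 14: x=3/2 → posterior Inverse-Gamma(29/3, 1925/32)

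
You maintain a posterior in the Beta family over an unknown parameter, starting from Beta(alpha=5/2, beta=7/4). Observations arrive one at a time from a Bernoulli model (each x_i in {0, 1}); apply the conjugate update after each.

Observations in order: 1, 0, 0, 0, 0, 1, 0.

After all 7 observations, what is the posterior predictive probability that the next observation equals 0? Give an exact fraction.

3/5

obs 1: x=1 → posterior Beta(7/2, 7/4)
obs 2: x=0 → posterior Beta(7/2, 11/4)
obs 3: x=0 → posterior Beta(7/2, 15/4)
obs 4: x=0 → posterior Beta(7/2, 19/4)
obs 5: x=0 → posterior Beta(7/2, 23/4)
obs 6: x=1 → posterior Beta(9/2, 23/4)
obs 7: x=0 → posterior Beta(9/2, 27/4)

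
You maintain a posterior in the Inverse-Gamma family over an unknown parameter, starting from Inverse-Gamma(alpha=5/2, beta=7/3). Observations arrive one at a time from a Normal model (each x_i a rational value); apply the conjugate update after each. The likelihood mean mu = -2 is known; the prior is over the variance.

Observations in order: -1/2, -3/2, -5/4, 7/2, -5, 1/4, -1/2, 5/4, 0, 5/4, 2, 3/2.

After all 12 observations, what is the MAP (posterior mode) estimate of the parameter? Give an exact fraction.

obs 1: x=-1/2 → posterior Inverse-Gamma(3, 83/24)
obs 2: x=-3/2 → posterior Inverse-Gamma(7/2, 43/12)
obs 3: x=-5/4 → posterior Inverse-Gamma(4, 371/96)
obs 4: x=7/2 → posterior Inverse-Gamma(9/2, 1823/96)
obs 5: x=-5 → posterior Inverse-Gamma(5, 2255/96)
obs 6: x=1/4 → posterior Inverse-Gamma(11/2, 1249/48)
obs 7: x=-1/2 → posterior Inverse-Gamma(6, 1303/48)
obs 8: x=5/4 → posterior Inverse-Gamma(13/2, 3113/96)
obs 9: x=0 → posterior Inverse-Gamma(7, 3305/96)
obs 10: x=5/4 → posterior Inverse-Gamma(15/2, 953/24)
obs 11: x=2 → posterior Inverse-Gamma(8, 1145/24)
obs 12: x=3/2 → posterior Inverse-Gamma(17/2, 323/6)

17/3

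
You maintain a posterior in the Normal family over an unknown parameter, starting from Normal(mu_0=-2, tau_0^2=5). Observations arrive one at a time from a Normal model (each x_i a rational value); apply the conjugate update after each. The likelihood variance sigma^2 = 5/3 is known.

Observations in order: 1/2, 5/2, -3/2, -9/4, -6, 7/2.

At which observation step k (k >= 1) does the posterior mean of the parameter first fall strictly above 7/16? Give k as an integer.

k = 2

obs 1: x=1/2 → posterior Normal(-1/8, 5/4)
obs 2: x=5/2 → posterior Normal(1, 5/7)
obs 3: x=-3/2 → posterior Normal(1/4, 1/2)
obs 4: x=-9/4 → posterior Normal(-17/52, 5/13)
obs 5: x=-6 → posterior Normal(-89/64, 5/16)
obs 6: x=7/2 → posterior Normal(-47/76, 5/19)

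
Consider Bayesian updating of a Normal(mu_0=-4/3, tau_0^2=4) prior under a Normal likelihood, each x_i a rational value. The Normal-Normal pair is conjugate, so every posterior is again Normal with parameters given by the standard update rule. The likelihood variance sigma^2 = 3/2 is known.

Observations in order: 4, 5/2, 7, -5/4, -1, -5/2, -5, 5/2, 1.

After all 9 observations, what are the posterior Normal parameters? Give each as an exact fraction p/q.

obs 1: x=4 → posterior Normal(28/11, 12/11)
obs 2: x=5/2 → posterior Normal(48/19, 12/19)
obs 3: x=7 → posterior Normal(104/27, 4/9)
obs 4: x=-5/4 → posterior Normal(94/35, 12/35)
obs 5: x=-1 → posterior Normal(2, 12/43)
obs 6: x=-5/2 → posterior Normal(22/17, 4/17)
obs 7: x=-5 → posterior Normal(26/59, 12/59)
obs 8: x=5/2 → posterior Normal(46/67, 12/67)
obs 9: x=1 → posterior Normal(18/25, 4/25)

mu_0=18/25, tau_0^2=4/25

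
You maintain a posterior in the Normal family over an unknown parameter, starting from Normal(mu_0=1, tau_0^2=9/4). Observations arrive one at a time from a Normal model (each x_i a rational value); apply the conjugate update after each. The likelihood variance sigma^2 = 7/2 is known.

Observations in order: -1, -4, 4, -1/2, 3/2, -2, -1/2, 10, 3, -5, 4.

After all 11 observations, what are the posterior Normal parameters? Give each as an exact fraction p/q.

mu_0=199/226, tau_0^2=63/226

obs 1: x=-1 → posterior Normal(5/23, 63/46)
obs 2: x=-4 → posterior Normal(-31/32, 63/64)
obs 3: x=4 → posterior Normal(5/41, 63/82)
obs 4: x=-1/2 → posterior Normal(1/100, 63/100)
obs 5: x=3/2 → posterior Normal(14/59, 63/118)
obs 6: x=-2 → posterior Normal(-1/17, 63/136)
obs 7: x=-1/2 → posterior Normal(-17/154, 9/22)
obs 8: x=10 → posterior Normal(163/172, 63/172)
obs 9: x=3 → posterior Normal(217/190, 63/190)
obs 10: x=-5 → posterior Normal(127/208, 63/208)
obs 11: x=4 → posterior Normal(199/226, 63/226)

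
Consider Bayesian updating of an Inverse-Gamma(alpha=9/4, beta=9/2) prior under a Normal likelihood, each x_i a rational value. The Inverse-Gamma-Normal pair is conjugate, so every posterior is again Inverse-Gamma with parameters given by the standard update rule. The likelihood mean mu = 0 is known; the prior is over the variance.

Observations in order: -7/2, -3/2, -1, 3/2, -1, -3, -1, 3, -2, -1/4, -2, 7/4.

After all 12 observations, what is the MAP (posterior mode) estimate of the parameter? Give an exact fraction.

463/148

obs 1: x=-7/2 → posterior Inverse-Gamma(11/4, 85/8)
obs 2: x=-3/2 → posterior Inverse-Gamma(13/4, 47/4)
obs 3: x=-1 → posterior Inverse-Gamma(15/4, 49/4)
obs 4: x=3/2 → posterior Inverse-Gamma(17/4, 107/8)
obs 5: x=-1 → posterior Inverse-Gamma(19/4, 111/8)
obs 6: x=-3 → posterior Inverse-Gamma(21/4, 147/8)
obs 7: x=-1 → posterior Inverse-Gamma(23/4, 151/8)
obs 8: x=3 → posterior Inverse-Gamma(25/4, 187/8)
obs 9: x=-2 → posterior Inverse-Gamma(27/4, 203/8)
obs 10: x=-1/4 → posterior Inverse-Gamma(29/4, 813/32)
obs 11: x=-2 → posterior Inverse-Gamma(31/4, 877/32)
obs 12: x=7/4 → posterior Inverse-Gamma(33/4, 463/16)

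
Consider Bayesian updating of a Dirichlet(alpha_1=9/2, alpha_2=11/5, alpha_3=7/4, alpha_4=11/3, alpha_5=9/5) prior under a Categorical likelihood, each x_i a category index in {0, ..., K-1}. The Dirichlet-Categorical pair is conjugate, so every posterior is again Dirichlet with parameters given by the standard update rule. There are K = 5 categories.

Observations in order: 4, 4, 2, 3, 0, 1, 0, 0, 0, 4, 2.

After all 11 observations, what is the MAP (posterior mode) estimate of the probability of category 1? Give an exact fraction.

obs 1: x=4 → posterior Dirichlet(9/2, 11/5, 7/4, 11/3, 14/5)
obs 2: x=4 → posterior Dirichlet(9/2, 11/5, 7/4, 11/3, 19/5)
obs 3: x=2 → posterior Dirichlet(9/2, 11/5, 11/4, 11/3, 19/5)
obs 4: x=3 → posterior Dirichlet(9/2, 11/5, 11/4, 14/3, 19/5)
obs 5: x=0 → posterior Dirichlet(11/2, 11/5, 11/4, 14/3, 19/5)
obs 6: x=1 → posterior Dirichlet(11/2, 16/5, 11/4, 14/3, 19/5)
obs 7: x=0 → posterior Dirichlet(13/2, 16/5, 11/4, 14/3, 19/5)
obs 8: x=0 → posterior Dirichlet(15/2, 16/5, 11/4, 14/3, 19/5)
obs 9: x=0 → posterior Dirichlet(17/2, 16/5, 11/4, 14/3, 19/5)
obs 10: x=4 → posterior Dirichlet(17/2, 16/5, 11/4, 14/3, 24/5)
obs 11: x=2 → posterior Dirichlet(17/2, 16/5, 15/4, 14/3, 24/5)

132/1195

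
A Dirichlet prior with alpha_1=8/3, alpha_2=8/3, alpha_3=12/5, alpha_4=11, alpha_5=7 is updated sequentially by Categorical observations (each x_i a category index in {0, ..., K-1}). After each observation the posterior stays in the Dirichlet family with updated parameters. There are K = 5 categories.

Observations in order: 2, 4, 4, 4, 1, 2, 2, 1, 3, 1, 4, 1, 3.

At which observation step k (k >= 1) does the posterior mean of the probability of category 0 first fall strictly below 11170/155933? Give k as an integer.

obs 1: x=2 → posterior Dirichlet(8/3, 8/3, 17/5, 11, 7)
obs 2: x=4 → posterior Dirichlet(8/3, 8/3, 17/5, 11, 8)
obs 3: x=4 → posterior Dirichlet(8/3, 8/3, 17/5, 11, 9)
obs 4: x=4 → posterior Dirichlet(8/3, 8/3, 17/5, 11, 10)
obs 5: x=1 → posterior Dirichlet(8/3, 11/3, 17/5, 11, 10)
obs 6: x=2 → posterior Dirichlet(8/3, 11/3, 22/5, 11, 10)
obs 7: x=2 → posterior Dirichlet(8/3, 11/3, 27/5, 11, 10)
obs 8: x=1 → posterior Dirichlet(8/3, 14/3, 27/5, 11, 10)
obs 9: x=3 → posterior Dirichlet(8/3, 14/3, 27/5, 12, 10)
obs 10: x=1 → posterior Dirichlet(8/3, 17/3, 27/5, 12, 10)
obs 11: x=4 → posterior Dirichlet(8/3, 17/3, 27/5, 12, 11)
obs 12: x=1 → posterior Dirichlet(8/3, 20/3, 27/5, 12, 11)
obs 13: x=3 → posterior Dirichlet(8/3, 20/3, 27/5, 13, 11)

k = 12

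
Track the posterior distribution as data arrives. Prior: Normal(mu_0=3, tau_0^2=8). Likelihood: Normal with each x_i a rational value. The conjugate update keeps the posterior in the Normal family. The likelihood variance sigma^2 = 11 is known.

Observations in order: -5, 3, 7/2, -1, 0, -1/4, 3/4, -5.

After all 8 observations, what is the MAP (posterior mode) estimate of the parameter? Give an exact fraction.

obs 1: x=-5 → posterior Normal(-7/19, 88/19)
obs 2: x=3 → posterior Normal(17/27, 88/27)
obs 3: x=7/2 → posterior Normal(9/7, 88/35)
obs 4: x=-1 → posterior Normal(37/43, 88/43)
obs 5: x=0 → posterior Normal(37/51, 88/51)
obs 6: x=-1/4 → posterior Normal(35/59, 88/59)
obs 7: x=3/4 → posterior Normal(41/67, 88/67)
obs 8: x=-5 → posterior Normal(1/75, 88/75)

1/75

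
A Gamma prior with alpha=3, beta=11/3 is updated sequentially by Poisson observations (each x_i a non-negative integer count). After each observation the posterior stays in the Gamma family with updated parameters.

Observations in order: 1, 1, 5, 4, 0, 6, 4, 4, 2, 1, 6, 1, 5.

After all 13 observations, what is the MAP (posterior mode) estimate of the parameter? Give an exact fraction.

obs 1: x=1 → posterior Gamma(4, 14/3)
obs 2: x=1 → posterior Gamma(5, 17/3)
obs 3: x=5 → posterior Gamma(10, 20/3)
obs 4: x=4 → posterior Gamma(14, 23/3)
obs 5: x=0 → posterior Gamma(14, 26/3)
obs 6: x=6 → posterior Gamma(20, 29/3)
obs 7: x=4 → posterior Gamma(24, 32/3)
obs 8: x=4 → posterior Gamma(28, 35/3)
obs 9: x=2 → posterior Gamma(30, 38/3)
obs 10: x=1 → posterior Gamma(31, 41/3)
obs 11: x=6 → posterior Gamma(37, 44/3)
obs 12: x=1 → posterior Gamma(38, 47/3)
obs 13: x=5 → posterior Gamma(43, 50/3)

63/25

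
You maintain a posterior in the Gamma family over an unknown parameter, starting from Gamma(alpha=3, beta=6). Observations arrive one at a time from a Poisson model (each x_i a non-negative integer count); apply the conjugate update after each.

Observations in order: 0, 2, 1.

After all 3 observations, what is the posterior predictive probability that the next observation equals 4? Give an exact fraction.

33480783/5000000000

obs 1: x=0 → posterior Gamma(3, 7)
obs 2: x=2 → posterior Gamma(5, 8)
obs 3: x=1 → posterior Gamma(6, 9)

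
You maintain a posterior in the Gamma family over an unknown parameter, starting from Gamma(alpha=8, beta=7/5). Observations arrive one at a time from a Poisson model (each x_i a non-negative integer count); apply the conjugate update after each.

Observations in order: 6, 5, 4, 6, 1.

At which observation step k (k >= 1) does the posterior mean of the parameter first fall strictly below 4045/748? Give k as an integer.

obs 1: x=6 → posterior Gamma(14, 12/5)
obs 2: x=5 → posterior Gamma(19, 17/5)
obs 3: x=4 → posterior Gamma(23, 22/5)
obs 4: x=6 → posterior Gamma(29, 27/5)
obs 5: x=1 → posterior Gamma(30, 32/5)

k = 3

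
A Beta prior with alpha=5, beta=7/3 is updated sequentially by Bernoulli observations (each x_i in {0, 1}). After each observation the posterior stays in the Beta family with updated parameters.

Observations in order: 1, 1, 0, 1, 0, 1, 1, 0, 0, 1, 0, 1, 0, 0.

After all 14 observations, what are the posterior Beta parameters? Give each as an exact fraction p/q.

obs 1: x=1 → posterior Beta(6, 7/3)
obs 2: x=1 → posterior Beta(7, 7/3)
obs 3: x=0 → posterior Beta(7, 10/3)
obs 4: x=1 → posterior Beta(8, 10/3)
obs 5: x=0 → posterior Beta(8, 13/3)
obs 6: x=1 → posterior Beta(9, 13/3)
obs 7: x=1 → posterior Beta(10, 13/3)
obs 8: x=0 → posterior Beta(10, 16/3)
obs 9: x=0 → posterior Beta(10, 19/3)
obs 10: x=1 → posterior Beta(11, 19/3)
obs 11: x=0 → posterior Beta(11, 22/3)
obs 12: x=1 → posterior Beta(12, 22/3)
obs 13: x=0 → posterior Beta(12, 25/3)
obs 14: x=0 → posterior Beta(12, 28/3)

alpha=12, beta=28/3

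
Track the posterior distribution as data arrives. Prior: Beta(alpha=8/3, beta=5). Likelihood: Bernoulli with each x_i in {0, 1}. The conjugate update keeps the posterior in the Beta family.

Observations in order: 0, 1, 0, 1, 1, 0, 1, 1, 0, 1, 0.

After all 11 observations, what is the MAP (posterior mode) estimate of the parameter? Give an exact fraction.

23/50

obs 1: x=0 → posterior Beta(8/3, 6)
obs 2: x=1 → posterior Beta(11/3, 6)
obs 3: x=0 → posterior Beta(11/3, 7)
obs 4: x=1 → posterior Beta(14/3, 7)
obs 5: x=1 → posterior Beta(17/3, 7)
obs 6: x=0 → posterior Beta(17/3, 8)
obs 7: x=1 → posterior Beta(20/3, 8)
obs 8: x=1 → posterior Beta(23/3, 8)
obs 9: x=0 → posterior Beta(23/3, 9)
obs 10: x=1 → posterior Beta(26/3, 9)
obs 11: x=0 → posterior Beta(26/3, 10)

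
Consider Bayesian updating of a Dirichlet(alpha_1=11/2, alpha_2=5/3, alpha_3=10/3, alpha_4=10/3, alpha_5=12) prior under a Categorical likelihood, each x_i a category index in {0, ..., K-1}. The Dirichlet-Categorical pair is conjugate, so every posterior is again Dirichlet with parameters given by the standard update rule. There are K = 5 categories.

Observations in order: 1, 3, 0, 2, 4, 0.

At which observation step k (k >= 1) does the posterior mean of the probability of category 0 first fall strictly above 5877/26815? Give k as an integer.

obs 1: x=1 → posterior Dirichlet(11/2, 8/3, 10/3, 10/3, 12)
obs 2: x=3 → posterior Dirichlet(11/2, 8/3, 10/3, 13/3, 12)
obs 3: x=0 → posterior Dirichlet(13/2, 8/3, 10/3, 13/3, 12)
obs 4: x=2 → posterior Dirichlet(13/2, 8/3, 13/3, 13/3, 12)
obs 5: x=4 → posterior Dirichlet(13/2, 8/3, 13/3, 13/3, 13)
obs 6: x=0 → posterior Dirichlet(15/2, 8/3, 13/3, 13/3, 13)

k = 3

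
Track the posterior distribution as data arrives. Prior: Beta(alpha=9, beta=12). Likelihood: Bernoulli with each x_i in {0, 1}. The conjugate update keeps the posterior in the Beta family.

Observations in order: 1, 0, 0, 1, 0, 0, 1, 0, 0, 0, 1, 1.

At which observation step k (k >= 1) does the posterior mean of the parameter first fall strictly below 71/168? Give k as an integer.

obs 1: x=1 → posterior Beta(10, 12)
obs 2: x=0 → posterior Beta(10, 13)
obs 3: x=0 → posterior Beta(10, 14)
obs 4: x=1 → posterior Beta(11, 14)
obs 5: x=0 → posterior Beta(11, 15)
obs 6: x=0 → posterior Beta(11, 16)
obs 7: x=1 → posterior Beta(12, 16)
obs 8: x=0 → posterior Beta(12, 17)
obs 9: x=0 → posterior Beta(12, 18)
obs 10: x=0 → posterior Beta(12, 19)
obs 11: x=1 → posterior Beta(13, 19)
obs 12: x=1 → posterior Beta(14, 19)

k = 3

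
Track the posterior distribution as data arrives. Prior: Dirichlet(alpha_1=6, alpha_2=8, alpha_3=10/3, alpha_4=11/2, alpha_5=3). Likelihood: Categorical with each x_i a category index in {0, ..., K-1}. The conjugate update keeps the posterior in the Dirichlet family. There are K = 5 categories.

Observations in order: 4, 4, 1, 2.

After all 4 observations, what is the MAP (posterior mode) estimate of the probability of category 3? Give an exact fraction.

obs 1: x=4 → posterior Dirichlet(6, 8, 10/3, 11/2, 4)
obs 2: x=4 → posterior Dirichlet(6, 8, 10/3, 11/2, 5)
obs 3: x=1 → posterior Dirichlet(6, 9, 10/3, 11/2, 5)
obs 4: x=2 → posterior Dirichlet(6, 9, 13/3, 11/2, 5)

27/149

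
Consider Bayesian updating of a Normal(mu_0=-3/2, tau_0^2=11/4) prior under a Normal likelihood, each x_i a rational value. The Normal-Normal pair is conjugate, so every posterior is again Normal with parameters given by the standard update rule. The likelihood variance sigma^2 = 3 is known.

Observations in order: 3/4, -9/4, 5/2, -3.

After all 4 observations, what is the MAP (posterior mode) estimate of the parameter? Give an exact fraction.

obs 1: x=3/4 → posterior Normal(-39/92, 33/23)
obs 2: x=-9/4 → posterior Normal(-69/68, 33/34)
obs 3: x=5/2 → posterior Normal(-7/45, 11/15)
obs 4: x=-3 → posterior Normal(-5/7, 33/56)

-5/7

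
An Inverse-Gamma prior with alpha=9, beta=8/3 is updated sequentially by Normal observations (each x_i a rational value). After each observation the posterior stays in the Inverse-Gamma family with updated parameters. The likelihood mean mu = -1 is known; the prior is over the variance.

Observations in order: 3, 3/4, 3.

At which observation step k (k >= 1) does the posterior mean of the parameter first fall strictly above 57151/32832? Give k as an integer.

obs 1: x=3 → posterior Inverse-Gamma(19/2, 32/3)
obs 2: x=3/4 → posterior Inverse-Gamma(10, 1171/96)
obs 3: x=3 → posterior Inverse-Gamma(21/2, 1939/96)

k = 3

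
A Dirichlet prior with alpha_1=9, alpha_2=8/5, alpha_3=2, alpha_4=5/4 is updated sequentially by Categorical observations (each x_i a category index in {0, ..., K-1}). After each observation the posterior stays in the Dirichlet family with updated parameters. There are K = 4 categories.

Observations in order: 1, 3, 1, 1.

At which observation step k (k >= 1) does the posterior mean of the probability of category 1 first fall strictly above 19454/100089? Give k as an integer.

k = 3

obs 1: x=1 → posterior Dirichlet(9, 13/5, 2, 5/4)
obs 2: x=3 → posterior Dirichlet(9, 13/5, 2, 9/4)
obs 3: x=1 → posterior Dirichlet(9, 18/5, 2, 9/4)
obs 4: x=1 → posterior Dirichlet(9, 23/5, 2, 9/4)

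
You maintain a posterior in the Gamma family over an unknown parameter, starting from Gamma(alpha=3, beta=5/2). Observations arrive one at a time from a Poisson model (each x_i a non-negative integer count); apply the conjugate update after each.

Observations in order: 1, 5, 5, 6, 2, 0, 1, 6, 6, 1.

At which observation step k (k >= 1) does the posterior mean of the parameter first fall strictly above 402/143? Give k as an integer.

obs 1: x=1 → posterior Gamma(4, 7/2)
obs 2: x=5 → posterior Gamma(9, 9/2)
obs 3: x=5 → posterior Gamma(14, 11/2)
obs 4: x=6 → posterior Gamma(20, 13/2)
obs 5: x=2 → posterior Gamma(22, 15/2)
obs 6: x=0 → posterior Gamma(22, 17/2)
obs 7: x=1 → posterior Gamma(23, 19/2)
obs 8: x=6 → posterior Gamma(29, 21/2)
obs 9: x=6 → posterior Gamma(35, 23/2)
obs 10: x=1 → posterior Gamma(36, 25/2)

k = 4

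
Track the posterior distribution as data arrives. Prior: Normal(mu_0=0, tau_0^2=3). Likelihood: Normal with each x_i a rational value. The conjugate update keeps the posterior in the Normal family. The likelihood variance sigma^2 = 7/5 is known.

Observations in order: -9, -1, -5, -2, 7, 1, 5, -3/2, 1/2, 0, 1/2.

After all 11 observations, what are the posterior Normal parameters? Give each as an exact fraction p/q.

mu_0=-135/344, tau_0^2=21/172

obs 1: x=-9 → posterior Normal(-135/22, 21/22)
obs 2: x=-1 → posterior Normal(-150/37, 21/37)
obs 3: x=-5 → posterior Normal(-225/52, 21/52)
obs 4: x=-2 → posterior Normal(-255/67, 21/67)
obs 5: x=7 → posterior Normal(-75/41, 21/82)
obs 6: x=1 → posterior Normal(-135/97, 21/97)
obs 7: x=5 → posterior Normal(-15/28, 3/16)
obs 8: x=-3/2 → posterior Normal(-165/254, 21/127)
obs 9: x=1/2 → posterior Normal(-75/142, 21/142)
obs 10: x=0 → posterior Normal(-75/157, 21/157)
obs 11: x=1/2 → posterior Normal(-135/344, 21/172)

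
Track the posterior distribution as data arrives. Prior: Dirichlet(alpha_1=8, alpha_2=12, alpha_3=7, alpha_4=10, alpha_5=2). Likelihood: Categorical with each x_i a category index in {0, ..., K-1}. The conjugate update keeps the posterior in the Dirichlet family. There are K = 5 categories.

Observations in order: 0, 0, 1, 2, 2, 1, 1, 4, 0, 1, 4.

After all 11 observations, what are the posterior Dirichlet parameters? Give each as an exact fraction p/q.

alpha_1=11, alpha_2=16, alpha_3=9, alpha_4=10, alpha_5=4

obs 1: x=0 → posterior Dirichlet(9, 12, 7, 10, 2)
obs 2: x=0 → posterior Dirichlet(10, 12, 7, 10, 2)
obs 3: x=1 → posterior Dirichlet(10, 13, 7, 10, 2)
obs 4: x=2 → posterior Dirichlet(10, 13, 8, 10, 2)
obs 5: x=2 → posterior Dirichlet(10, 13, 9, 10, 2)
obs 6: x=1 → posterior Dirichlet(10, 14, 9, 10, 2)
obs 7: x=1 → posterior Dirichlet(10, 15, 9, 10, 2)
obs 8: x=4 → posterior Dirichlet(10, 15, 9, 10, 3)
obs 9: x=0 → posterior Dirichlet(11, 15, 9, 10, 3)
obs 10: x=1 → posterior Dirichlet(11, 16, 9, 10, 3)
obs 11: x=4 → posterior Dirichlet(11, 16, 9, 10, 4)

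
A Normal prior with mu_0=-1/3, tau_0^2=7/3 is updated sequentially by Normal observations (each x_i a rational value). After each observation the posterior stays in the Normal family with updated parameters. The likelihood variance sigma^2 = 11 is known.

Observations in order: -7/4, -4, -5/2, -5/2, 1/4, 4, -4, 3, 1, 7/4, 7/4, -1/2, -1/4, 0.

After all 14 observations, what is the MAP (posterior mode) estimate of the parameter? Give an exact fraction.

obs 1: x=-7/4 → posterior Normal(-93/160, 77/40)
obs 2: x=-4 → posterior Normal(-205/188, 77/47)
obs 3: x=-5/2 → posterior Normal(-275/216, 77/54)
obs 4: x=-5/2 → posterior Normal(-345/244, 77/61)
obs 5: x=1/4 → posterior Normal(-169/136, 77/68)
obs 6: x=4 → posterior Normal(-113/150, 77/75)
obs 7: x=-4 → posterior Normal(-169/164, 77/82)
obs 8: x=3 → posterior Normal(-127/178, 77/89)
obs 9: x=1 → posterior Normal(-113/192, 77/96)
obs 10: x=7/4 → posterior Normal(-177/412, 77/103)
obs 11: x=7/4 → posterior Normal(-16/55, 7/10)
obs 12: x=-1/2 → posterior Normal(-71/234, 77/117)
obs 13: x=-1/4 → posterior Normal(-149/496, 77/124)
obs 14: x=0 → posterior Normal(-149/524, 77/131)

-149/524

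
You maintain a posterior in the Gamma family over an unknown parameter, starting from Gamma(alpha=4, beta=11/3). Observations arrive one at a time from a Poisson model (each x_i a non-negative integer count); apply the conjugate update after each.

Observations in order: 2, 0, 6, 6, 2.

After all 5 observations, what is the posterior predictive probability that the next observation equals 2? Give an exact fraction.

37664201411945783297922973040640/148852438543083302439338564577241

obs 1: x=2 → posterior Gamma(6, 14/3)
obs 2: x=0 → posterior Gamma(6, 17/3)
obs 3: x=6 → posterior Gamma(12, 20/3)
obs 4: x=6 → posterior Gamma(18, 23/3)
obs 5: x=2 → posterior Gamma(20, 26/3)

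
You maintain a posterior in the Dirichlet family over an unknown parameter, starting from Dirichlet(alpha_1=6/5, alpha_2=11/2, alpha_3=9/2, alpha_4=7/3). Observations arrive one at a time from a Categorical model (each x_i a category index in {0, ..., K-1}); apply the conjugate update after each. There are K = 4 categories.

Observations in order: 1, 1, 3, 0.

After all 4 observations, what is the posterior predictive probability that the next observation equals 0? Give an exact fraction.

obs 1: x=1 → posterior Dirichlet(6/5, 13/2, 9/2, 7/3)
obs 2: x=1 → posterior Dirichlet(6/5, 15/2, 9/2, 7/3)
obs 3: x=3 → posterior Dirichlet(6/5, 15/2, 9/2, 10/3)
obs 4: x=0 → posterior Dirichlet(11/5, 15/2, 9/2, 10/3)

33/263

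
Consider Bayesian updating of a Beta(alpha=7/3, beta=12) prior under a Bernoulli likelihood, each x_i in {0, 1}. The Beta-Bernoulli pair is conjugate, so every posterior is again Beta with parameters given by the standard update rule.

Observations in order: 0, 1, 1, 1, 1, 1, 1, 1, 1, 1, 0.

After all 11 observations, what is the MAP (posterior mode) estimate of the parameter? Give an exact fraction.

31/70

obs 1: x=0 → posterior Beta(7/3, 13)
obs 2: x=1 → posterior Beta(10/3, 13)
obs 3: x=1 → posterior Beta(13/3, 13)
obs 4: x=1 → posterior Beta(16/3, 13)
obs 5: x=1 → posterior Beta(19/3, 13)
obs 6: x=1 → posterior Beta(22/3, 13)
obs 7: x=1 → posterior Beta(25/3, 13)
obs 8: x=1 → posterior Beta(28/3, 13)
obs 9: x=1 → posterior Beta(31/3, 13)
obs 10: x=1 → posterior Beta(34/3, 13)
obs 11: x=0 → posterior Beta(34/3, 14)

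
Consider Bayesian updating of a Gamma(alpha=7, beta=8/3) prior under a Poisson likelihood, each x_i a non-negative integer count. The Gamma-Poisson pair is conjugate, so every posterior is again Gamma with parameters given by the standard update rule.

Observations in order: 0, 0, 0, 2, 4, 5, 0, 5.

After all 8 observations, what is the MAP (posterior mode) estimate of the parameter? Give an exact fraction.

33/16

obs 1: x=0 → posterior Gamma(7, 11/3)
obs 2: x=0 → posterior Gamma(7, 14/3)
obs 3: x=0 → posterior Gamma(7, 17/3)
obs 4: x=2 → posterior Gamma(9, 20/3)
obs 5: x=4 → posterior Gamma(13, 23/3)
obs 6: x=5 → posterior Gamma(18, 26/3)
obs 7: x=0 → posterior Gamma(18, 29/3)
obs 8: x=5 → posterior Gamma(23, 32/3)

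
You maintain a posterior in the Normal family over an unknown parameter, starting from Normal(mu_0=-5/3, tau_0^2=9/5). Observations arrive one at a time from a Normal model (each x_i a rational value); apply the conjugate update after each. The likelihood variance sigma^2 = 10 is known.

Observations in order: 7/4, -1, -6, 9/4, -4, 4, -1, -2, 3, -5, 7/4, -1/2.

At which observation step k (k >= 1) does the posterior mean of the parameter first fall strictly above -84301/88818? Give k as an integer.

obs 1: x=7/4 → posterior Normal(-811/708, 90/59)
obs 2: x=-1 → posterior Normal(-919/816, 45/34)
obs 3: x=-6 → posterior Normal(-1567/924, 90/77)
obs 4: x=9/4 → posterior Normal(-331/258, 45/43)
obs 5: x=-4 → posterior Normal(-439/285, 18/19)
obs 6: x=4 → posterior Normal(-331/312, 45/52)
obs 7: x=-1 → posterior Normal(-358/339, 90/113)
obs 8: x=-2 → posterior Normal(-206/183, 45/61)
obs 9: x=3 → posterior Normal(-331/393, 90/131)
obs 10: x=-5 → posterior Normal(-233/210, 9/14)
obs 11: x=7/4 → posterior Normal(-1675/1788, 90/149)
obs 12: x=-1/2 → posterior Normal(-1729/1896, 45/79)

k = 9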